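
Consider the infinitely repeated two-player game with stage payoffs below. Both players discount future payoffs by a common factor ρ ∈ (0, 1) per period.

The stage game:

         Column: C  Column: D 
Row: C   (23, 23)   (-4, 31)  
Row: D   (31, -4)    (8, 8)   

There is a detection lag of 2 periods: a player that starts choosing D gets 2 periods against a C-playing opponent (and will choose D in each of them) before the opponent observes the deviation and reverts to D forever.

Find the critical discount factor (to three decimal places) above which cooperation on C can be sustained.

The best deviation is to choose D for all 2 undetected periods, earning 31 each, then 8 forever once detected.
Deviation value: 31(1−ρ^2)/(1−ρ) + 8ρ^2/(1−ρ); cooperation value: 23/(1−ρ).
IC: 23 ≥ 31(1−ρ^2) + 8ρ^2 = 31 − 23ρ^2.
So ρ^2 ≥ 8/23, giving ρ ≥ (8/23)^(1/2) ≈ 0.590.

0.590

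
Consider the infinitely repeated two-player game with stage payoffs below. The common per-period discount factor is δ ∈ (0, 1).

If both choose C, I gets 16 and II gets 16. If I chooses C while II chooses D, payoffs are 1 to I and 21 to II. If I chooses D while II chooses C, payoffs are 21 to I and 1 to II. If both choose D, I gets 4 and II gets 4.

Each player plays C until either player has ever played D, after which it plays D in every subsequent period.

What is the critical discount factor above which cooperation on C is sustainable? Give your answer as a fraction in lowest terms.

5/17

16/(1−δ) ≥ 21 + 4δ/(1−δ)
16 ≥ 21 − 17δ
δ ≥ 5/17.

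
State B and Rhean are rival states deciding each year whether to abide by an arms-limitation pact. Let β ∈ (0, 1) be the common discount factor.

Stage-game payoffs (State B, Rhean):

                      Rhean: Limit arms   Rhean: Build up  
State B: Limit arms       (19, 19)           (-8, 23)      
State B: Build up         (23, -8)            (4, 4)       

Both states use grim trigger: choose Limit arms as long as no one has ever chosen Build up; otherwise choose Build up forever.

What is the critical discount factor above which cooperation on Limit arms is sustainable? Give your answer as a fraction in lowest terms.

Under grim trigger the critical discount factor is (T−C)/(T−P) with T = 23, C = 19, P = 4.
β* = (23−19)/(23−4) = 4/19.

4/19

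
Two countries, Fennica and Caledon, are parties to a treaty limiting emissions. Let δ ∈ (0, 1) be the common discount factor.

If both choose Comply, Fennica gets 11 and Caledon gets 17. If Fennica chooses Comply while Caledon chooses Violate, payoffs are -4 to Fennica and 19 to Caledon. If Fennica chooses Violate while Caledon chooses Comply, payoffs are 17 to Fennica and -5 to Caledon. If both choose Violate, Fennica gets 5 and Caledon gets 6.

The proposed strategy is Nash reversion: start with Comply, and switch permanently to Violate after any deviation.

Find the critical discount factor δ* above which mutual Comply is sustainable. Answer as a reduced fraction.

1/2

For Fennica: deviation gain 17−11 = 6, per-period punishment loss 11−5 = 6. IC gives δ ≥ 6/12 = 1/2.
For Caledon: gain 2, loss 11 per period, so δ ≥ 2/13.
The tighter constraint is Fennica's, so cooperation needs δ ≥ 1/2.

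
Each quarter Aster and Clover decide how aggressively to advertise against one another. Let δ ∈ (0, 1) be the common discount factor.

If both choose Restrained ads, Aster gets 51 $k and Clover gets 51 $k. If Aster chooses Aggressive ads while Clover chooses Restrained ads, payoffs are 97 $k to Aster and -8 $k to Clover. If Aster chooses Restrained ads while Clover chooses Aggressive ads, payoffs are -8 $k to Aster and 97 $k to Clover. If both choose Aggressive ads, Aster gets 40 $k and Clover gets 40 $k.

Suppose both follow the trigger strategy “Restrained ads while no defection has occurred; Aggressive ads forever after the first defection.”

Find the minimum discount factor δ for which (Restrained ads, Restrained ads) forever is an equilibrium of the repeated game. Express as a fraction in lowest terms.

46/57

51/(1−δ) ≥ 97 + 40δ/(1−δ)
51 ≥ 97 − 57δ
δ ≥ 46/57.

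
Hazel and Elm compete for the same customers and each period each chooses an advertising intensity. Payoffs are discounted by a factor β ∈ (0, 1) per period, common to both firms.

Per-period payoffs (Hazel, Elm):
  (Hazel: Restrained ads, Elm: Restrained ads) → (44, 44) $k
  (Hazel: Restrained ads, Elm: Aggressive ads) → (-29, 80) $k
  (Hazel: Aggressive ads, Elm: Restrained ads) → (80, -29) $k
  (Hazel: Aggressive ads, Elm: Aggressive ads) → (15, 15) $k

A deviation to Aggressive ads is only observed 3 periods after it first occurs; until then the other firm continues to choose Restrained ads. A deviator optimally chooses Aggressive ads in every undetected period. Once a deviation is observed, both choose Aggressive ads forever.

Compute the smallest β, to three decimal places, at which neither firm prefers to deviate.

Deviating for the 3 undetected periods gains 80−44 = 36 per period over cooperation, then loses 44−15 = 29 per period forever once punishment starts.
Gain: 36(1 + β + … + β^2); loss: 29·β^3/(1−β).
No profitable deviation ⇔ 36(1−β^3) ≤ 29·β^3, i.e. β^3 ≥ 36/(36+29) = 36/65.
Hence β ≥ (36/65)^(1/3) ≈ 0.821.

0.821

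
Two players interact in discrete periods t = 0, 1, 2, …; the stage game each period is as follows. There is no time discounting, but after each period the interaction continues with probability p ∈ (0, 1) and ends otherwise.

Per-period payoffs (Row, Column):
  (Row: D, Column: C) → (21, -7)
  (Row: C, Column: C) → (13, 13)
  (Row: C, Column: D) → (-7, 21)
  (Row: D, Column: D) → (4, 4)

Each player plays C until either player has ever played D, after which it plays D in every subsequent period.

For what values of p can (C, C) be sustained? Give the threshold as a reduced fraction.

With no time discounting, the continuation probability p plays the role of the discount factor.
Grim-trigger IC: 13/(1−p) ≥ 21 + 4p/(1−p) ⇒ p ≥ (21−13)/(21−4) = 8/17.

8/17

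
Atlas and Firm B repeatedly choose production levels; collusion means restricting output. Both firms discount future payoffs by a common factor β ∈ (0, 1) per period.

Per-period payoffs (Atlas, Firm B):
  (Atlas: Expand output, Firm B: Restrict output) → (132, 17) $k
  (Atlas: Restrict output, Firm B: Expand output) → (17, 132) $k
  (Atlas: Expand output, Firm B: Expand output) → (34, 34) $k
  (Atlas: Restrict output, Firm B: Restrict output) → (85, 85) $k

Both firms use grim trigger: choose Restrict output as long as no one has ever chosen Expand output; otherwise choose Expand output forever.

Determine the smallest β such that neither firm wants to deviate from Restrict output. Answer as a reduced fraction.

47/98

Cooperation forever yields 85 each period: 85/(1−β).
Deviating yields 132 once, then 34 forever: 132 + 34β/(1−β).
No profitable deviation requires 85/(1−β) ≥ 132 + 34β/(1−β).
Multiplying by (1−β): 85 ≥ 132(1−β) + 34β = 132 − 98β.
So 98β ≥ 47, i.e. β ≥ 47/98.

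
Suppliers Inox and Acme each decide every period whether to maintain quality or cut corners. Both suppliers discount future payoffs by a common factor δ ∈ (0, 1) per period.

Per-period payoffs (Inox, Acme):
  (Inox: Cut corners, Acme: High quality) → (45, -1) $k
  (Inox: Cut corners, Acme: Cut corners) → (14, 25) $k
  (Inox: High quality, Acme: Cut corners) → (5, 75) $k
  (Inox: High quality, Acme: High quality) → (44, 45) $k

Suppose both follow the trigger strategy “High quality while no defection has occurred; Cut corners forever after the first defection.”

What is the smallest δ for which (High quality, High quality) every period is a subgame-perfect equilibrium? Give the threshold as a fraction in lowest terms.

3/5

Inox: cooperation gives 44 each period; deviation gives 45 once then 14 forever.
  44/(1−δ) ≥ 45 + 14δ/(1−δ) ⇒ δ ≥ 1/31.
Acme: cooperation gives 45 each period; deviation gives 75 once then 25 forever.
  δ ≥ 30/50 = 3/5.
Both must hold, so the binding constraint is Acme's: δ ≥ 3/5.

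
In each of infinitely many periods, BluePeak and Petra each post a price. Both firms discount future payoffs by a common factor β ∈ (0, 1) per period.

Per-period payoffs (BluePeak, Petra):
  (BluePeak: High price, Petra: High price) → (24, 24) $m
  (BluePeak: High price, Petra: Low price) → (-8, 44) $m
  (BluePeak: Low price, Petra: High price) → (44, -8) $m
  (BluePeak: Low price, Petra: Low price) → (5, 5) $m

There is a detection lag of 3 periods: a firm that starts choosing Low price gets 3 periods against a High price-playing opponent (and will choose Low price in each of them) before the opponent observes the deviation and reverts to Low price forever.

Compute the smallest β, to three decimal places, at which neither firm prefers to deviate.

0.800

A deviator earns 44 for 3 periods, then 5 forever; cooperating earns 24 forever. Multiplying the IC by (1−β):
24 ≥ 44(1−β^3) + 5β^3, so 39·β^3 ≥ 20 and β^3 ≥ 20/39.
β ≥ (20/39)^(1/3) ≈ 0.800.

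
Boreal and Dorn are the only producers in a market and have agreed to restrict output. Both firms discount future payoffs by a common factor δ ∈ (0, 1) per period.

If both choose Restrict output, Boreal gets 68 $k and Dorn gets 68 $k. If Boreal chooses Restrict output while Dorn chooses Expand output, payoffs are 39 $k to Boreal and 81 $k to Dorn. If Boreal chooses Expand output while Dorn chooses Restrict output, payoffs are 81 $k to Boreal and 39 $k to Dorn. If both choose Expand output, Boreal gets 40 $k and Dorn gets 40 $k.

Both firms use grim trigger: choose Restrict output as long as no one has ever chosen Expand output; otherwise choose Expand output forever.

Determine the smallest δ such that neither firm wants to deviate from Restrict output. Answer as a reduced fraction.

One-period gain from deviating is 81 − 68 = 13. The loss is 68 − 40 = 28 in every subsequent period, with present value 28·δ/(1−δ).
Deviation is unprofitable when 28·δ/(1−δ) ≥ 13, i.e. δ/(1−δ) ≥ 13/28.
Equivalently δ ≥ 13/(13+28) = 13/41.

13/41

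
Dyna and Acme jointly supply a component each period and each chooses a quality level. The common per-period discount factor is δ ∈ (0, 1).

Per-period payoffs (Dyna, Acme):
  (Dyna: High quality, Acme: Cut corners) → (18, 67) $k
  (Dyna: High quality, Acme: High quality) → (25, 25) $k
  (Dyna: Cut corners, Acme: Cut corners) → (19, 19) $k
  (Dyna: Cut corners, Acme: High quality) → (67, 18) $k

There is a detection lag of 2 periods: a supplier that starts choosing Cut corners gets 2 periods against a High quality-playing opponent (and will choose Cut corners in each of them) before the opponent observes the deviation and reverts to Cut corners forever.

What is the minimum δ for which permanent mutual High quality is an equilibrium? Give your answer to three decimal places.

A deviator earns 67 for 2 periods, then 19 forever; cooperating earns 25 forever. Multiplying the IC by (1−δ):
25 ≥ 67(1−δ^2) + 19δ^2, so 48·δ^2 ≥ 42 and δ^2 ≥ 7/8.
δ ≥ (7/8)^(1/2) ≈ 0.935.

0.935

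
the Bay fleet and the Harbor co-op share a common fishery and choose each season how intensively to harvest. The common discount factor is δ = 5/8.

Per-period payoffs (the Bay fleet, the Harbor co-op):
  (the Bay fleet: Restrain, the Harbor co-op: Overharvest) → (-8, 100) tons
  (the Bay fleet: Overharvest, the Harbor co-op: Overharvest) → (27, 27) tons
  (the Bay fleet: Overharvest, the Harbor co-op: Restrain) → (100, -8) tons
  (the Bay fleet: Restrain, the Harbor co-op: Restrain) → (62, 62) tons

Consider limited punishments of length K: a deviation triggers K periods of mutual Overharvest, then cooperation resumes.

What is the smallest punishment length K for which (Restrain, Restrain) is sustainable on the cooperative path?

3

IC: δ(1−δ^K)/(1−δ) ≥ (100−62)/(62−27) = 38/35.
With δ = 5/8: need 1 − δ^K ≥ 38/35·(1−5/8)/(5/8), i.e. δ^K ≤ 0.3486.
Since (5/8)^2 = 0.3906 and (5/8)^3 = 0.2441, the smallest such K is 3.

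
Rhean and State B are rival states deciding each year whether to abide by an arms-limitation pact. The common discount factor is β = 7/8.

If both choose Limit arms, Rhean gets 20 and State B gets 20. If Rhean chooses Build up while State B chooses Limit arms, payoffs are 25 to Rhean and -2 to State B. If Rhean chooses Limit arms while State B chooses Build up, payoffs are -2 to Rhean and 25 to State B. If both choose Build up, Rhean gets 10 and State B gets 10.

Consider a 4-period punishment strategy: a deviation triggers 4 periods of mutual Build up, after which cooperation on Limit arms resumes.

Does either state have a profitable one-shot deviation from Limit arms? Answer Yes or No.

No

A one-shot deviation gives 25 now, then 10 for 4 periods, then back to 20.
Gain from deviating: (25−20) today; loss: (20−10) in each of the next 4 periods.
No-deviation condition: (20−10)(β+…+β^4) ≥ 25−20, i.e. β+…+β^4 ≥ 1/2.
At β = 7/8: β+…+β^4 = 2.8967 ≥ 0.5000.
So cooperation is sustainable.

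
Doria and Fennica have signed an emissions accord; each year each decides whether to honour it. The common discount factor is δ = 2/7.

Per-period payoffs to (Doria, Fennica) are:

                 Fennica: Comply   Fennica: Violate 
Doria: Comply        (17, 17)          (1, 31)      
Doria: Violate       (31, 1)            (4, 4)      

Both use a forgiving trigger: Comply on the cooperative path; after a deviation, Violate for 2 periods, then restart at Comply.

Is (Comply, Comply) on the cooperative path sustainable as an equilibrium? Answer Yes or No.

No

A one-shot deviation gives 31 now, then 4 for 2 periods, then back to 17.
Gain from deviating: (31−17) today; loss: (17−4) in each of the next 2 periods.
No-deviation condition: (17−4)(δ+…+δ^2) ≥ 31−17, i.e. δ+…+δ^2 ≥ 14/13.
At δ = 2/7: δ+…+δ^2 = 0.3673 < 1.0769.
So cooperation is not sustainable.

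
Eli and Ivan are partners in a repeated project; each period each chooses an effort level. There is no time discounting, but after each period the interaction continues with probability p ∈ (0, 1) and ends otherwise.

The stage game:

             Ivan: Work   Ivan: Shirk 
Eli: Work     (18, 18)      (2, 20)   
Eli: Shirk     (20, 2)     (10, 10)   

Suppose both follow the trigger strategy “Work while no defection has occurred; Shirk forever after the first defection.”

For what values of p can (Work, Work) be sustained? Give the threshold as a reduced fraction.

1/5

With no time discounting, the continuation probability p plays the role of the discount factor.
Grim-trigger IC: 18/(1−p) ≥ 20 + 10p/(1−p) ⇒ p ≥ (20−18)/(20−10) = 1/5.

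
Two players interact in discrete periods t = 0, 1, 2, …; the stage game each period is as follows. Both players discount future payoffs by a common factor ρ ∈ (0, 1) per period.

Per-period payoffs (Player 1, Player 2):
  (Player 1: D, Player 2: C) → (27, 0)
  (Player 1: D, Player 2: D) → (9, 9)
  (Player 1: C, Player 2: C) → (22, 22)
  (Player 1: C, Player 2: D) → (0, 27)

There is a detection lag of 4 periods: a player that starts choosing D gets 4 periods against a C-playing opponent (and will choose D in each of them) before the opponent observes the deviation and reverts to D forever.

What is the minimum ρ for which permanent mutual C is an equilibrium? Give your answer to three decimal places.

Deviating for the 4 undetected periods gains 27−22 = 5 per period over cooperation, then loses 22−9 = 13 per period forever once punishment starts.
Gain: 5(1 + ρ + … + ρ^3); loss: 13·ρ^4/(1−ρ).
No profitable deviation ⇔ 5(1−ρ^4) ≤ 13·ρ^4, i.e. ρ^4 ≥ 5/(5+13) = 5/18.
Hence ρ ≥ (5/18)^(1/4) ≈ 0.726.

0.726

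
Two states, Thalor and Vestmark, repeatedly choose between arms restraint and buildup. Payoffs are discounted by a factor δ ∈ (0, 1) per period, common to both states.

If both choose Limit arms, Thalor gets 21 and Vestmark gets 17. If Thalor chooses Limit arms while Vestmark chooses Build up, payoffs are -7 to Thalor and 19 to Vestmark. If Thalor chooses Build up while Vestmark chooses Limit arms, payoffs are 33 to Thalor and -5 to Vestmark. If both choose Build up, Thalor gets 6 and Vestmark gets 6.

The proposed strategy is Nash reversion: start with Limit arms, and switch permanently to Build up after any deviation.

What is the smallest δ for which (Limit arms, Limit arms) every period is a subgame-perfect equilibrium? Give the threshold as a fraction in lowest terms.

4/9

For Thalor: deviation gain 33−21 = 12, per-period punishment loss 21−6 = 15. IC gives δ ≥ 12/27 = 4/9.
For Vestmark: gain 2, loss 11 per period, so δ ≥ 2/13.
The tighter constraint is Thalor's, so cooperation needs δ ≥ 4/9.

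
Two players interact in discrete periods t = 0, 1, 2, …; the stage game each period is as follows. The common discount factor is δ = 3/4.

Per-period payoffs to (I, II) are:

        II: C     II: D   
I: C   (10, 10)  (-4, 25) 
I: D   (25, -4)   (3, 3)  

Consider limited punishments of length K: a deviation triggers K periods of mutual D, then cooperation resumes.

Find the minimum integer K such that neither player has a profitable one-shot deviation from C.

IC: δ(1−δ^K)/(1−δ) ≥ (25−10)/(10−3) = 15/7.
With δ = 3/4: need 1 − δ^K ≥ 15/7·(1−3/4)/(3/4), i.e. δ^K ≤ 0.2857.
Since (3/4)^4 = 0.3164 and (3/4)^5 = 0.2373, the smallest such K is 5.

5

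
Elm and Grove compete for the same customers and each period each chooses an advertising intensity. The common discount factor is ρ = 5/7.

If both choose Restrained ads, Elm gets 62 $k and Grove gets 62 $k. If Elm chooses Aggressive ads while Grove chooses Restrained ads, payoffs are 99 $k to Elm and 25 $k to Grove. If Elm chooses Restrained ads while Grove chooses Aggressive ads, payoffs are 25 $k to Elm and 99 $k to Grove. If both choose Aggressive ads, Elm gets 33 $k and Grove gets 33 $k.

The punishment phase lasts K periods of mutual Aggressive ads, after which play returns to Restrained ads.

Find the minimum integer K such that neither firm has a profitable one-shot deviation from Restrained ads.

IC: ρ(1−ρ^K)/(1−ρ) ≥ (99−62)/(62−33) = 37/29.
With ρ = 5/7: need 1 − ρ^K ≥ 37/29·(1−5/7)/(5/7), i.e. ρ^K ≤ 0.4897.
Since (5/7)^2 = 0.5102 and (5/7)^3 = 0.3644, the smallest such K is 3.

3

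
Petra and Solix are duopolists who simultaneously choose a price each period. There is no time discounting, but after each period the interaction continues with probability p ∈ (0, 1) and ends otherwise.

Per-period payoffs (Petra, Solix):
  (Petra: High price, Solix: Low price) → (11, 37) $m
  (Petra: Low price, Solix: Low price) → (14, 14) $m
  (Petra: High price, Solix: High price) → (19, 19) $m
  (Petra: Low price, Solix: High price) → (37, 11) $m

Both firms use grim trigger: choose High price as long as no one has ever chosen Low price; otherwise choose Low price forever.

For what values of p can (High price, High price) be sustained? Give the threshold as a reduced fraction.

18/23

With no time discounting, the continuation probability p plays the role of the discount factor.
Grim-trigger IC: 19/(1−p) ≥ 37 + 14p/(1−p) ⇒ p ≥ (37−19)/(37−14) = 18/23.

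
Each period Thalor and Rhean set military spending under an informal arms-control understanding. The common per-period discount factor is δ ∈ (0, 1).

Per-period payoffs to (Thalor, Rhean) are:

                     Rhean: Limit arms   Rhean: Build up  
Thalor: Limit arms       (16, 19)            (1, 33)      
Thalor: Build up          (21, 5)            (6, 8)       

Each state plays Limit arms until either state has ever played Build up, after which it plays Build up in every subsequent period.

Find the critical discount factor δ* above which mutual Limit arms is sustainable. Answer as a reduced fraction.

For Thalor: deviation gain 21−16 = 5, per-period punishment loss 16−6 = 10. IC gives δ ≥ 5/15 = 1/3.
For Rhean: gain 14, loss 11 per period, so δ ≥ 14/25.
The tighter constraint is Rhean's, so cooperation needs δ ≥ 14/25.

14/25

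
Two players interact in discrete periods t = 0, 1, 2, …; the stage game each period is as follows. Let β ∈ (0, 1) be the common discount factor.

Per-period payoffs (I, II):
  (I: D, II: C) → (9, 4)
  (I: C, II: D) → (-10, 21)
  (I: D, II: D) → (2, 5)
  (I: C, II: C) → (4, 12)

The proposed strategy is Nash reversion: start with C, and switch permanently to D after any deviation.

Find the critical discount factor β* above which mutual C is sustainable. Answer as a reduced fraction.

I's threshold: (9−4)/(9−2) = 5/7.
II's threshold: (21−12)/(21−5) = 9/16.
5/7 > 9/16, so I binds and β* = 5/7.

5/7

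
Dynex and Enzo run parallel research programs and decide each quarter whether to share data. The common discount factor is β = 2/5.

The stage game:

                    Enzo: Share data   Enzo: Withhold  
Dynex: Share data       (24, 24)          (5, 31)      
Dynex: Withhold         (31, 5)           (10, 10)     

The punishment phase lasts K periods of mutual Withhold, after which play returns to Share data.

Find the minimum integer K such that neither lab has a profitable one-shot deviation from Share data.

2

IC: β(1−β^K)/(1−β) ≥ (31−24)/(24−10) = 1/2.
With β = 2/5: need 1 − β^K ≥ 1/2·(1−2/5)/(2/5), i.e. β^K ≤ 0.2500.
Since (2/5)^1 = 0.4000 and (2/5)^2 = 0.1600, the smallest such K is 2.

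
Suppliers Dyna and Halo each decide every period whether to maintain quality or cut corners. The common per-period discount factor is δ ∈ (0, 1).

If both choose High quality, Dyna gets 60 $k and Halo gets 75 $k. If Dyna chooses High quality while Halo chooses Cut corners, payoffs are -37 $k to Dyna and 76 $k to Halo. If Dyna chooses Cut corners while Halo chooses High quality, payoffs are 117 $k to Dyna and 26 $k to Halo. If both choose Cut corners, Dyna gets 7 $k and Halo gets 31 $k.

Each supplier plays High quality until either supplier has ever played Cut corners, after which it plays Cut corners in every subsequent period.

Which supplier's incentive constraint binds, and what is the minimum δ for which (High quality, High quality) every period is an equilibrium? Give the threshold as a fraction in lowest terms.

Dyna; δ ≥ 57/110

Dyna: cooperation gives 60 each period; deviation gives 117 once then 7 forever.
  60/(1−δ) ≥ 117 + 7δ/(1−δ) ⇒ δ ≥ 57/110.
Halo: cooperation gives 75 each period; deviation gives 76 once then 31 forever.
  δ ≥ 1/45.
Both must hold, so the binding constraint is Dyna's: δ ≥ 57/110.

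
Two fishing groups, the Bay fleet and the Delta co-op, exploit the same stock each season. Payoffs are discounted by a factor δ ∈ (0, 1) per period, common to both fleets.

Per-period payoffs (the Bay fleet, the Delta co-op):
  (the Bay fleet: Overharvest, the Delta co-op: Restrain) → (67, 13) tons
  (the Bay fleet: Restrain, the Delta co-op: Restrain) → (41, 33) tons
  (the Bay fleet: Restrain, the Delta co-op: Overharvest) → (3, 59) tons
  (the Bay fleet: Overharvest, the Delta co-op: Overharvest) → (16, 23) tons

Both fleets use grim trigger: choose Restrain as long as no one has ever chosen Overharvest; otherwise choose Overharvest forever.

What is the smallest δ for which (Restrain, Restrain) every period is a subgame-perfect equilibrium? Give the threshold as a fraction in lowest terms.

the Bay fleet's threshold: (67−41)/(67−16) = 26/51.
the Delta co-op's threshold: (59−33)/(59−23) = 13/18.
26/51 < 13/18, so the Delta co-op binds and δ* = 13/18.

13/18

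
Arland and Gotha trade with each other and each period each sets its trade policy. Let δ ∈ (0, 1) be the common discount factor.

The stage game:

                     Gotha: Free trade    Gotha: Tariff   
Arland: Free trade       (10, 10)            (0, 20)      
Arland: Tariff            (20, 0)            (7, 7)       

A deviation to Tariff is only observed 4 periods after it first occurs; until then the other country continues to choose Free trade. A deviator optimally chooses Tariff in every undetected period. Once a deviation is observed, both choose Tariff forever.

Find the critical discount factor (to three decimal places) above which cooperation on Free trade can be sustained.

0.937

The best deviation is to choose Tariff for all 4 undetected periods, earning 20 each, then 7 forever once detected.
Deviation value: 20(1−δ^4)/(1−δ) + 7δ^4/(1−δ); cooperation value: 10/(1−δ).
IC: 10 ≥ 20(1−δ^4) + 7δ^4 = 20 − 13δ^4.
So δ^4 ≥ 10/13, giving δ ≥ (10/13)^(1/4) ≈ 0.937.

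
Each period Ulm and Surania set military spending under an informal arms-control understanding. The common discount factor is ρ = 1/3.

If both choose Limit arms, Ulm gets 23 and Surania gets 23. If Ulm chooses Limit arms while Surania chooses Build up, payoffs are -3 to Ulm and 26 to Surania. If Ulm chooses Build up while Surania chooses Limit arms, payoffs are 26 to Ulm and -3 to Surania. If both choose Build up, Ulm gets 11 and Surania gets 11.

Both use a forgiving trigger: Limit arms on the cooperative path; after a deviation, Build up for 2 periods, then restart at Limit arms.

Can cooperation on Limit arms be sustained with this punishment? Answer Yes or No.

Comparing payoff streams over the 3 periods until play realigns: cooperate → 23(1+ρ+…+ρ^2); deviate → 26 + 11(ρ+…+ρ^2).
Cooperation is sustained iff (23−11)(ρ+…+ρ^2) ≥ 26−23.
ρ+…+ρ^2 = 1/3·(1−(1/3)^2)/(1−1/3) = 0.4444, and (26−23)/(23−11) = 0.2500.
0.4444 ≥ 0.2500, so cooperation is sustainable.

Yes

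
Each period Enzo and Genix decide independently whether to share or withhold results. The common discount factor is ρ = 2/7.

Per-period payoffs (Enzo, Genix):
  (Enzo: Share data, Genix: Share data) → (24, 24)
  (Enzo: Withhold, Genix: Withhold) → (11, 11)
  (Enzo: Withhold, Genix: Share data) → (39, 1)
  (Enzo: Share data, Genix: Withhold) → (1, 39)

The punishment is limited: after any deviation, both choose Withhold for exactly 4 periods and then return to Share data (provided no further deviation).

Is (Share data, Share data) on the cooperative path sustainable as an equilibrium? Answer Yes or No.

IC: ρ+…+ρ^4 ≥ (39−24)/(24−11) = 15/13.
At ρ = 2/7: partial sum = 0.3973 < 1.1538. Cooperation not sustainable.

No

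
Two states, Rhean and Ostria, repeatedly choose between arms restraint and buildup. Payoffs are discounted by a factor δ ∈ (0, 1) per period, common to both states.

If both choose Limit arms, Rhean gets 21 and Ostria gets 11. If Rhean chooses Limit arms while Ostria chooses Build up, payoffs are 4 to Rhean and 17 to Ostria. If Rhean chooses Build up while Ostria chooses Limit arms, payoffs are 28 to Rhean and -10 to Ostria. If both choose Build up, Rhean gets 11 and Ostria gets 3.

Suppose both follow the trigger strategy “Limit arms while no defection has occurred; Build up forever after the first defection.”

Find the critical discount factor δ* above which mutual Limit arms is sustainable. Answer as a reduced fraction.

Rhean's threshold: (28−21)/(28−11) = 7/17.
Ostria's threshold: (17−11)/(17−3) = 3/7.
7/17 < 3/7, so Ostria binds and δ* = 3/7.

3/7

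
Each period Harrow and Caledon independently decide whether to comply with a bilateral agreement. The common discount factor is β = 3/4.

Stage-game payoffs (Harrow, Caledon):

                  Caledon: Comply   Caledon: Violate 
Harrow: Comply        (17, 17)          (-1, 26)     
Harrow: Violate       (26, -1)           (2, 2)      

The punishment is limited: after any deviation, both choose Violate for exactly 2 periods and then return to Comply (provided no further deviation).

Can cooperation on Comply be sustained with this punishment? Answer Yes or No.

Yes

Comparing payoff streams over the 3 periods until play realigns: cooperate → 17(1+β+…+β^2); deviate → 26 + 2(β+…+β^2).
Cooperation is sustained iff (17−2)(β+…+β^2) ≥ 26−17.
β+…+β^2 = 3/4·(1−(3/4)^2)/(1−3/4) = 1.3125, and (26−17)/(17−2) = 0.6000.
1.3125 ≥ 0.6000, so cooperation is sustainable.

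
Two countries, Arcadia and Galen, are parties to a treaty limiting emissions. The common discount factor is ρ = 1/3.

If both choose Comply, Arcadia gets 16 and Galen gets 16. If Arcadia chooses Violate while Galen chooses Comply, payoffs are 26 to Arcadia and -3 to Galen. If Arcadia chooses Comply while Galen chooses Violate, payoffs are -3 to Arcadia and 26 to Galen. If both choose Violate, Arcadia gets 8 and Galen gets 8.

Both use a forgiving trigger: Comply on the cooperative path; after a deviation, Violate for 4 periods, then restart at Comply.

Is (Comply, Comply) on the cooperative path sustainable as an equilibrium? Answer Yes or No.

No

IC: ρ+…+ρ^4 ≥ (26−16)/(16−8) = 5/4.
At ρ = 1/3: partial sum = 0.4938 < 1.2500. Cooperation not sustainable.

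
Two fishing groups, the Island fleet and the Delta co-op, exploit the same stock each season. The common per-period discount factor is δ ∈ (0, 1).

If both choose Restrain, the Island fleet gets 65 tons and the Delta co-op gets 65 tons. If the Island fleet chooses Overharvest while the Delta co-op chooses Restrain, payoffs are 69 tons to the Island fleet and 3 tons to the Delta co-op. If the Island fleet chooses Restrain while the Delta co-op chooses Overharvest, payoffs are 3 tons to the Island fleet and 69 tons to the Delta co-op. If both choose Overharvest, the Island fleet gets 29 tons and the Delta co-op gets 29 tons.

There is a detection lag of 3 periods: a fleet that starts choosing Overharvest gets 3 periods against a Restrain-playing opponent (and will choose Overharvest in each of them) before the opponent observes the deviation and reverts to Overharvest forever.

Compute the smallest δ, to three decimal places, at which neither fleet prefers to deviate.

A deviator earns 69 for 3 periods, then 29 forever; cooperating earns 65 forever. Multiplying the IC by (1−δ):
65 ≥ 69(1−δ^3) + 29δ^3, so 40·δ^3 ≥ 4 and δ^3 ≥ 1/10.
δ ≥ (1/10)^(1/3) ≈ 0.464.

0.464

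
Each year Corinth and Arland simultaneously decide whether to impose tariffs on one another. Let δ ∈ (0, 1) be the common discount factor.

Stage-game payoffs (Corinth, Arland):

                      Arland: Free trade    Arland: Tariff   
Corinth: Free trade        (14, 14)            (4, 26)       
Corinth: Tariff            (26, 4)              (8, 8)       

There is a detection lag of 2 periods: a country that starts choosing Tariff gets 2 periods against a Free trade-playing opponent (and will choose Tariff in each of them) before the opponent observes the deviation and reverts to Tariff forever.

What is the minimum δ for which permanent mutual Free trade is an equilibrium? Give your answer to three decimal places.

0.816

Deviating for the 2 undetected periods gains 26−14 = 12 per period over cooperation, then loses 14−8 = 6 per period forever once punishment starts.
Gain: 12(1 + δ + … + δ^1); loss: 6·δ^2/(1−δ).
No profitable deviation ⇔ 12(1−δ^2) ≤ 6·δ^2, i.e. δ^2 ≥ 12/(12+6) = 2/3.
Hence δ ≥ (2/3)^(1/2) ≈ 0.816.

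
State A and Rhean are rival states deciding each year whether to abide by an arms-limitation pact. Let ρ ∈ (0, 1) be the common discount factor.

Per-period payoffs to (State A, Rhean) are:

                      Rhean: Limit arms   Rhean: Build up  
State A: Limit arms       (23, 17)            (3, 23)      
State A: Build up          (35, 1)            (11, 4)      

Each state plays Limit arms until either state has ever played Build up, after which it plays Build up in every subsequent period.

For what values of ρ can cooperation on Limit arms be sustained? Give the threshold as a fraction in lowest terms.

1/2

State A: cooperation gives 23 each period; deviation gives 35 once then 11 forever.
  23/(1−ρ) ≥ 35 + 11ρ/(1−ρ) ⇒ ρ ≥ 12/24 = 1/2.
Rhean: cooperation gives 17 each period; deviation gives 23 once then 4 forever.
  ρ ≥ 6/19.
Both must hold, so the binding constraint is State A's: ρ ≥ 1/2.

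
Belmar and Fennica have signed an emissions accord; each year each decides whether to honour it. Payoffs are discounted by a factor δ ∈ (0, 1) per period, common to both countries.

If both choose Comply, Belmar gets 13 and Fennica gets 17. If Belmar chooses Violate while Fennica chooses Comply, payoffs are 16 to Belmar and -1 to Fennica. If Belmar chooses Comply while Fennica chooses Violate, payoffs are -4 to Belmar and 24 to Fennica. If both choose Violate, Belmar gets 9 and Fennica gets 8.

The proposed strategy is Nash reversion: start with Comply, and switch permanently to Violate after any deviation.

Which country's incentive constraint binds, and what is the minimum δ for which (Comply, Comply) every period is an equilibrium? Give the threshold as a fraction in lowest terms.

For Belmar: deviation gain 16−13 = 3, per-period punishment loss 13−9 = 4. IC gives δ ≥ 3/7.
For Fennica: gain 7, loss 9 per period, so δ ≥ 7/16.
The tighter constraint is Fennica's, so cooperation needs δ ≥ 7/16.

Fennica; δ ≥ 7/16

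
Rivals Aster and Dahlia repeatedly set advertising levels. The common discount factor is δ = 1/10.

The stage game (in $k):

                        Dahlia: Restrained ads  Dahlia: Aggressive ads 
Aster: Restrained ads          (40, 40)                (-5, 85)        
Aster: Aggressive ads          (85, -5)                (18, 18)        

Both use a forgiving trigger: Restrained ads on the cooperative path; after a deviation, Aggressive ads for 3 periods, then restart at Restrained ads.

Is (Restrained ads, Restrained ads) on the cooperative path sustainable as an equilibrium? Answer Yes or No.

Comparing payoff streams over the 4 periods until play realigns: cooperate → 40(1+δ+…+δ^3); deviate → 85 + 18(δ+…+δ^3).
Cooperation is sustained iff (40−18)(δ+…+δ^3) ≥ 85−40.
δ+…+δ^3 = 1/10·(1−(1/10)^3)/(1−1/10) = 0.1110, and (85−40)/(40−18) = 2.0455.
0.1110 < 2.0455, so cooperation is not sustainable.

No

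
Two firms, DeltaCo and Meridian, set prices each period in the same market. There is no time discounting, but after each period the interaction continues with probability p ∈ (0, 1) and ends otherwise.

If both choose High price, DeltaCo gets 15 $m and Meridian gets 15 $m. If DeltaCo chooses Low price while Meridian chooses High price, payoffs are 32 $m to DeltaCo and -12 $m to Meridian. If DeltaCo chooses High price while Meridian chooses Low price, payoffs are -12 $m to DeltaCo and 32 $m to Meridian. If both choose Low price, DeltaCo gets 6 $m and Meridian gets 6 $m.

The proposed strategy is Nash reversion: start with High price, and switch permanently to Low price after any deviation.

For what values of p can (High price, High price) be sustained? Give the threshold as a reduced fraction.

Expected cooperation value is 15 + p·15 + p²·15 + … = 15/(1−p); deviation gives 32 + p·6/(1−p).
15 ≥ 32(1−p) + 6p ⇒ 26p ≥ 17 ⇒ p ≥ 17/26.

17/26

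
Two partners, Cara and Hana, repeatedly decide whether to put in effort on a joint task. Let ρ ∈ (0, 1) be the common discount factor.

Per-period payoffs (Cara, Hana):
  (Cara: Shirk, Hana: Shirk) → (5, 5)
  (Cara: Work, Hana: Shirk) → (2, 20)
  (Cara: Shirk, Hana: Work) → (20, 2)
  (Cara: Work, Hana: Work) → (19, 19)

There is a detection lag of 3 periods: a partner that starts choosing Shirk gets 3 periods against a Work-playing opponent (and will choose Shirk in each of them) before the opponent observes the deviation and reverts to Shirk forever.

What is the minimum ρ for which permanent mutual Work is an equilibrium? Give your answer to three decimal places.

A deviator earns 20 for 3 periods, then 5 forever; cooperating earns 19 forever. Multiplying the IC by (1−ρ):
19 ≥ 20(1−ρ^3) + 5ρ^3, so 15·ρ^3 ≥ 1 and ρ^3 ≥ 1/15.
ρ ≥ (1/15)^(1/3) ≈ 0.405.

0.405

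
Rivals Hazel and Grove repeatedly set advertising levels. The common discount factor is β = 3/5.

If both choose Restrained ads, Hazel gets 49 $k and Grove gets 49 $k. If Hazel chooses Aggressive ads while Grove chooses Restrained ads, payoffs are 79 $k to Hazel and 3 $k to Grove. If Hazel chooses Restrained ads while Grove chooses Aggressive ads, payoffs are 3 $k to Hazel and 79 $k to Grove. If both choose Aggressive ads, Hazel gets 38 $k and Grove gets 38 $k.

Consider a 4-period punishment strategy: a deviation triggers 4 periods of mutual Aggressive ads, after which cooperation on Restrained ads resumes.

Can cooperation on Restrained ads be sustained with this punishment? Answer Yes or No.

IC: β+…+β^4 ≥ (79−49)/(49−38) = 30/11.
At β = 3/5: partial sum = 1.3056 < 2.7273. Cooperation not sustainable.

No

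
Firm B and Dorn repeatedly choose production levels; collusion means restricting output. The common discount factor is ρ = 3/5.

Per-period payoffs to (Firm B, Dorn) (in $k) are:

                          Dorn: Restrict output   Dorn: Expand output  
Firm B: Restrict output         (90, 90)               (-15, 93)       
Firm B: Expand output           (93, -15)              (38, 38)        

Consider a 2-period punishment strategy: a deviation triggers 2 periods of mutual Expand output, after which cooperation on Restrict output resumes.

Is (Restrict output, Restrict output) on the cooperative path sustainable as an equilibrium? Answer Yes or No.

Yes

IC: ρ+…+ρ^2 ≥ (93−90)/(90−38) = 3/52.
At ρ = 3/5: partial sum = 0.9600 ≥ 0.0577. Cooperation sustainable.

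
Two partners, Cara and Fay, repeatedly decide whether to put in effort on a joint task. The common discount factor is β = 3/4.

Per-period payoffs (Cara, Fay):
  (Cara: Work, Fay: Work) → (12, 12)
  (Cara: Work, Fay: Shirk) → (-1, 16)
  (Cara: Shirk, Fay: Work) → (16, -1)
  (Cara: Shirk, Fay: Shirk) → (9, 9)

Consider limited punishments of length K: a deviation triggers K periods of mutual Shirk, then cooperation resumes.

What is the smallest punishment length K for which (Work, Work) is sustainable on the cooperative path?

No profitable deviation requires (12−9)(β+…+β^K) ≥ 16−12, i.e. β+…+β^K ≥ 4/3 ≈ 1.3333.
With β = 3/4, the partial sums are K=1: 0.7500, K=2: 1.3125, K=3: 1.7344.
K = 3 is the first length at which the sum reaches 1.3333.

3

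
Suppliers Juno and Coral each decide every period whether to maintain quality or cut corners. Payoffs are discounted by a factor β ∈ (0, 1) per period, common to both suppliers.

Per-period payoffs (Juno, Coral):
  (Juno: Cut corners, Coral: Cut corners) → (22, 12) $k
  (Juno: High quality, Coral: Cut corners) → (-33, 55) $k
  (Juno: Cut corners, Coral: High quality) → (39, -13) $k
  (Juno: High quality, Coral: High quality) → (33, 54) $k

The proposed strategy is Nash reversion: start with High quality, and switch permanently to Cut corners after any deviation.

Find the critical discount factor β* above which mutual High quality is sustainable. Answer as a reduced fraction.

6/17

For Juno: deviation gain 39−33 = 6, per-period punishment loss 33−22 = 11. IC gives β ≥ 6/17.
For Coral: gain 1, loss 42 per period, so β ≥ 1/43.
The tighter constraint is Juno's, so cooperation needs β ≥ 6/17.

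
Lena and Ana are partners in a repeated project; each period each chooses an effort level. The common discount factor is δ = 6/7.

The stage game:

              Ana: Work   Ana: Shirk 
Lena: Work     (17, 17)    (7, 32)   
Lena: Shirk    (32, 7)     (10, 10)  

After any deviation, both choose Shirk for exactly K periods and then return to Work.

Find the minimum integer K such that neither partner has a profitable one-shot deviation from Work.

IC: δ(1−δ^K)/(1−δ) ≥ (32−17)/(17−10) = 15/7.
With δ = 6/7: need 1 − δ^K ≥ 15/7·(1−6/7)/(6/7), i.e. δ^K ≤ 0.6429.
Since (6/7)^2 = 0.7347 and (6/7)^3 = 0.6297, the smallest such K is 3.

3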